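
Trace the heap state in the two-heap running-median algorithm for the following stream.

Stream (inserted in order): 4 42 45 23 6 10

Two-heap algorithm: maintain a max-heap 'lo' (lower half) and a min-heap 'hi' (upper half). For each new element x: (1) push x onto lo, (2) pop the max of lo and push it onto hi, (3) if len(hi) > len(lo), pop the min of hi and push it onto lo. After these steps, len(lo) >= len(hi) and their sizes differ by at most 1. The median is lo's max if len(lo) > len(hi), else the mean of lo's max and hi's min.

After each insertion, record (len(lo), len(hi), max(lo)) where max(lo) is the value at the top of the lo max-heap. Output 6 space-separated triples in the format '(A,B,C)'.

Answer: (1,0,4) (1,1,4) (2,1,42) (2,2,23) (3,2,23) (3,3,10)

Derivation:
Step 1: insert 4 -> lo=[4] hi=[] -> (len(lo)=1, len(hi)=0, max(lo)=4)
Step 2: insert 42 -> lo=[4] hi=[42] -> (len(lo)=1, len(hi)=1, max(lo)=4)
Step 3: insert 45 -> lo=[4, 42] hi=[45] -> (len(lo)=2, len(hi)=1, max(lo)=42)
Step 4: insert 23 -> lo=[4, 23] hi=[42, 45] -> (len(lo)=2, len(hi)=2, max(lo)=23)
Step 5: insert 6 -> lo=[4, 6, 23] hi=[42, 45] -> (len(lo)=3, len(hi)=2, max(lo)=23)
Step 6: insert 10 -> lo=[4, 6, 10] hi=[23, 42, 45] -> (len(lo)=3, len(hi)=3, max(lo)=10)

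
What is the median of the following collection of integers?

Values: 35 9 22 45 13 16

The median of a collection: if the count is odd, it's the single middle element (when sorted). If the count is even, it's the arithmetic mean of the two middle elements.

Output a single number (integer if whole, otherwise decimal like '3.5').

Step 1: insert 35 -> lo=[35] (size 1, max 35) hi=[] (size 0) -> median=35
Step 2: insert 9 -> lo=[9] (size 1, max 9) hi=[35] (size 1, min 35) -> median=22
Step 3: insert 22 -> lo=[9, 22] (size 2, max 22) hi=[35] (size 1, min 35) -> median=22
Step 4: insert 45 -> lo=[9, 22] (size 2, max 22) hi=[35, 45] (size 2, min 35) -> median=28.5
Step 5: insert 13 -> lo=[9, 13, 22] (size 3, max 22) hi=[35, 45] (size 2, min 35) -> median=22
Step 6: insert 16 -> lo=[9, 13, 16] (size 3, max 16) hi=[22, 35, 45] (size 3, min 22) -> median=19

Answer: 19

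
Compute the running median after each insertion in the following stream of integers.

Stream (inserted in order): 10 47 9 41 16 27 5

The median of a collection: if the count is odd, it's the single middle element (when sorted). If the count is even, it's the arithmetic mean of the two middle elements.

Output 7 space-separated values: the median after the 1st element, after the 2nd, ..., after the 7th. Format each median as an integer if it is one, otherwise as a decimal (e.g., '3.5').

Step 1: insert 10 -> lo=[10] (size 1, max 10) hi=[] (size 0) -> median=10
Step 2: insert 47 -> lo=[10] (size 1, max 10) hi=[47] (size 1, min 47) -> median=28.5
Step 3: insert 9 -> lo=[9, 10] (size 2, max 10) hi=[47] (size 1, min 47) -> median=10
Step 4: insert 41 -> lo=[9, 10] (size 2, max 10) hi=[41, 47] (size 2, min 41) -> median=25.5
Step 5: insert 16 -> lo=[9, 10, 16] (size 3, max 16) hi=[41, 47] (size 2, min 41) -> median=16
Step 6: insert 27 -> lo=[9, 10, 16] (size 3, max 16) hi=[27, 41, 47] (size 3, min 27) -> median=21.5
Step 7: insert 5 -> lo=[5, 9, 10, 16] (size 4, max 16) hi=[27, 41, 47] (size 3, min 27) -> median=16

Answer: 10 28.5 10 25.5 16 21.5 16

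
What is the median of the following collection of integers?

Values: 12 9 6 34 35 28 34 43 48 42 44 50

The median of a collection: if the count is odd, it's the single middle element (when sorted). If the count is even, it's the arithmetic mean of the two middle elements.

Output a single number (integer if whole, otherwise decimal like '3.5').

Answer: 34.5

Derivation:
Step 1: insert 12 -> lo=[12] (size 1, max 12) hi=[] (size 0) -> median=12
Step 2: insert 9 -> lo=[9] (size 1, max 9) hi=[12] (size 1, min 12) -> median=10.5
Step 3: insert 6 -> lo=[6, 9] (size 2, max 9) hi=[12] (size 1, min 12) -> median=9
Step 4: insert 34 -> lo=[6, 9] (size 2, max 9) hi=[12, 34] (size 2, min 12) -> median=10.5
Step 5: insert 35 -> lo=[6, 9, 12] (size 3, max 12) hi=[34, 35] (size 2, min 34) -> median=12
Step 6: insert 28 -> lo=[6, 9, 12] (size 3, max 12) hi=[28, 34, 35] (size 3, min 28) -> median=20
Step 7: insert 34 -> lo=[6, 9, 12, 28] (size 4, max 28) hi=[34, 34, 35] (size 3, min 34) -> median=28
Step 8: insert 43 -> lo=[6, 9, 12, 28] (size 4, max 28) hi=[34, 34, 35, 43] (size 4, min 34) -> median=31
Step 9: insert 48 -> lo=[6, 9, 12, 28, 34] (size 5, max 34) hi=[34, 35, 43, 48] (size 4, min 34) -> median=34
Step 10: insert 42 -> lo=[6, 9, 12, 28, 34] (size 5, max 34) hi=[34, 35, 42, 43, 48] (size 5, min 34) -> median=34
Step 11: insert 44 -> lo=[6, 9, 12, 28, 34, 34] (size 6, max 34) hi=[35, 42, 43, 44, 48] (size 5, min 35) -> median=34
Step 12: insert 50 -> lo=[6, 9, 12, 28, 34, 34] (size 6, max 34) hi=[35, 42, 43, 44, 48, 50] (size 6, min 35) -> median=34.5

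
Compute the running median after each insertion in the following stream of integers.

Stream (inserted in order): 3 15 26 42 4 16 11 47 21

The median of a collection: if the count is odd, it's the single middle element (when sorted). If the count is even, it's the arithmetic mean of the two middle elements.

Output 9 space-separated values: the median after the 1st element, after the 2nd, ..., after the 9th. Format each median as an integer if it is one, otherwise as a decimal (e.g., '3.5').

Step 1: insert 3 -> lo=[3] (size 1, max 3) hi=[] (size 0) -> median=3
Step 2: insert 15 -> lo=[3] (size 1, max 3) hi=[15] (size 1, min 15) -> median=9
Step 3: insert 26 -> lo=[3, 15] (size 2, max 15) hi=[26] (size 1, min 26) -> median=15
Step 4: insert 42 -> lo=[3, 15] (size 2, max 15) hi=[26, 42] (size 2, min 26) -> median=20.5
Step 5: insert 4 -> lo=[3, 4, 15] (size 3, max 15) hi=[26, 42] (size 2, min 26) -> median=15
Step 6: insert 16 -> lo=[3, 4, 15] (size 3, max 15) hi=[16, 26, 42] (size 3, min 16) -> median=15.5
Step 7: insert 11 -> lo=[3, 4, 11, 15] (size 4, max 15) hi=[16, 26, 42] (size 3, min 16) -> median=15
Step 8: insert 47 -> lo=[3, 4, 11, 15] (size 4, max 15) hi=[16, 26, 42, 47] (size 4, min 16) -> median=15.5
Step 9: insert 21 -> lo=[3, 4, 11, 15, 16] (size 5, max 16) hi=[21, 26, 42, 47] (size 4, min 21) -> median=16

Answer: 3 9 15 20.5 15 15.5 15 15.5 16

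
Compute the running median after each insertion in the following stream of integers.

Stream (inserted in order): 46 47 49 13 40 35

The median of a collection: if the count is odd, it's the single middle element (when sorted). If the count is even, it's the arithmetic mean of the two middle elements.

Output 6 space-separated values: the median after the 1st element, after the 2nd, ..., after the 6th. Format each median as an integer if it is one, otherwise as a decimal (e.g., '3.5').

Step 1: insert 46 -> lo=[46] (size 1, max 46) hi=[] (size 0) -> median=46
Step 2: insert 47 -> lo=[46] (size 1, max 46) hi=[47] (size 1, min 47) -> median=46.5
Step 3: insert 49 -> lo=[46, 47] (size 2, max 47) hi=[49] (size 1, min 49) -> median=47
Step 4: insert 13 -> lo=[13, 46] (size 2, max 46) hi=[47, 49] (size 2, min 47) -> median=46.5
Step 5: insert 40 -> lo=[13, 40, 46] (size 3, max 46) hi=[47, 49] (size 2, min 47) -> median=46
Step 6: insert 35 -> lo=[13, 35, 40] (size 3, max 40) hi=[46, 47, 49] (size 3, min 46) -> median=43

Answer: 46 46.5 47 46.5 46 43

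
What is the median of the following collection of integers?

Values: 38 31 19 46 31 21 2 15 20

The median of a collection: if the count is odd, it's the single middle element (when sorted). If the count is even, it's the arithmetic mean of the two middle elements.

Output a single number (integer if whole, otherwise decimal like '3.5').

Answer: 21

Derivation:
Step 1: insert 38 -> lo=[38] (size 1, max 38) hi=[] (size 0) -> median=38
Step 2: insert 31 -> lo=[31] (size 1, max 31) hi=[38] (size 1, min 38) -> median=34.5
Step 3: insert 19 -> lo=[19, 31] (size 2, max 31) hi=[38] (size 1, min 38) -> median=31
Step 4: insert 46 -> lo=[19, 31] (size 2, max 31) hi=[38, 46] (size 2, min 38) -> median=34.5
Step 5: insert 31 -> lo=[19, 31, 31] (size 3, max 31) hi=[38, 46] (size 2, min 38) -> median=31
Step 6: insert 21 -> lo=[19, 21, 31] (size 3, max 31) hi=[31, 38, 46] (size 3, min 31) -> median=31
Step 7: insert 2 -> lo=[2, 19, 21, 31] (size 4, max 31) hi=[31, 38, 46] (size 3, min 31) -> median=31
Step 8: insert 15 -> lo=[2, 15, 19, 21] (size 4, max 21) hi=[31, 31, 38, 46] (size 4, min 31) -> median=26
Step 9: insert 20 -> lo=[2, 15, 19, 20, 21] (size 5, max 21) hi=[31, 31, 38, 46] (size 4, min 31) -> median=21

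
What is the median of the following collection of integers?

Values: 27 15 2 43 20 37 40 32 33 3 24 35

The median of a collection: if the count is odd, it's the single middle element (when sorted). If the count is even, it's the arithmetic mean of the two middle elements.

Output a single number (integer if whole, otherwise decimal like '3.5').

Answer: 29.5

Derivation:
Step 1: insert 27 -> lo=[27] (size 1, max 27) hi=[] (size 0) -> median=27
Step 2: insert 15 -> lo=[15] (size 1, max 15) hi=[27] (size 1, min 27) -> median=21
Step 3: insert 2 -> lo=[2, 15] (size 2, max 15) hi=[27] (size 1, min 27) -> median=15
Step 4: insert 43 -> lo=[2, 15] (size 2, max 15) hi=[27, 43] (size 2, min 27) -> median=21
Step 5: insert 20 -> lo=[2, 15, 20] (size 3, max 20) hi=[27, 43] (size 2, min 27) -> median=20
Step 6: insert 37 -> lo=[2, 15, 20] (size 3, max 20) hi=[27, 37, 43] (size 3, min 27) -> median=23.5
Step 7: insert 40 -> lo=[2, 15, 20, 27] (size 4, max 27) hi=[37, 40, 43] (size 3, min 37) -> median=27
Step 8: insert 32 -> lo=[2, 15, 20, 27] (size 4, max 27) hi=[32, 37, 40, 43] (size 4, min 32) -> median=29.5
Step 9: insert 33 -> lo=[2, 15, 20, 27, 32] (size 5, max 32) hi=[33, 37, 40, 43] (size 4, min 33) -> median=32
Step 10: insert 3 -> lo=[2, 3, 15, 20, 27] (size 5, max 27) hi=[32, 33, 37, 40, 43] (size 5, min 32) -> median=29.5
Step 11: insert 24 -> lo=[2, 3, 15, 20, 24, 27] (size 6, max 27) hi=[32, 33, 37, 40, 43] (size 5, min 32) -> median=27
Step 12: insert 35 -> lo=[2, 3, 15, 20, 24, 27] (size 6, max 27) hi=[32, 33, 35, 37, 40, 43] (size 6, min 32) -> median=29.5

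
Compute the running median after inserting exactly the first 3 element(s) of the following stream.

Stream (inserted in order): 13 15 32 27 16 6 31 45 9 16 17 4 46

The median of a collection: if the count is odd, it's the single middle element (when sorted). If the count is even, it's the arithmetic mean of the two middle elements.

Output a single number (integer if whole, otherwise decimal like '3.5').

Answer: 15

Derivation:
Step 1: insert 13 -> lo=[13] (size 1, max 13) hi=[] (size 0) -> median=13
Step 2: insert 15 -> lo=[13] (size 1, max 13) hi=[15] (size 1, min 15) -> median=14
Step 3: insert 32 -> lo=[13, 15] (size 2, max 15) hi=[32] (size 1, min 32) -> median=15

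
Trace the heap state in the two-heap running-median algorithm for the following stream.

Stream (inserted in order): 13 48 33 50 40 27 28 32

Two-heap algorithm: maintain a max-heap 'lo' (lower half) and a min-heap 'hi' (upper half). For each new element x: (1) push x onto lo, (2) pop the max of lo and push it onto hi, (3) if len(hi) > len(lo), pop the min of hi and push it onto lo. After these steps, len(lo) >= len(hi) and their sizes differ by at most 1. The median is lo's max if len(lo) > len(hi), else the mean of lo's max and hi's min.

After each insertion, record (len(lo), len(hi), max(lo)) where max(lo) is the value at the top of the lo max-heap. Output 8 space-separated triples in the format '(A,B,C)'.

Step 1: insert 13 -> lo=[13] hi=[] -> (len(lo)=1, len(hi)=0, max(lo)=13)
Step 2: insert 48 -> lo=[13] hi=[48] -> (len(lo)=1, len(hi)=1, max(lo)=13)
Step 3: insert 33 -> lo=[13, 33] hi=[48] -> (len(lo)=2, len(hi)=1, max(lo)=33)
Step 4: insert 50 -> lo=[13, 33] hi=[48, 50] -> (len(lo)=2, len(hi)=2, max(lo)=33)
Step 5: insert 40 -> lo=[13, 33, 40] hi=[48, 50] -> (len(lo)=3, len(hi)=2, max(lo)=40)
Step 6: insert 27 -> lo=[13, 27, 33] hi=[40, 48, 50] -> (len(lo)=3, len(hi)=3, max(lo)=33)
Step 7: insert 28 -> lo=[13, 27, 28, 33] hi=[40, 48, 50] -> (len(lo)=4, len(hi)=3, max(lo)=33)
Step 8: insert 32 -> lo=[13, 27, 28, 32] hi=[33, 40, 48, 50] -> (len(lo)=4, len(hi)=4, max(lo)=32)

Answer: (1,0,13) (1,1,13) (2,1,33) (2,2,33) (3,2,40) (3,3,33) (4,3,33) (4,4,32)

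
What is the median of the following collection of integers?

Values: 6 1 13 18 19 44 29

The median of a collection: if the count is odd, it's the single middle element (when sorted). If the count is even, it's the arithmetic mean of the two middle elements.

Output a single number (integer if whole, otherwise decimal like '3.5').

Step 1: insert 6 -> lo=[6] (size 1, max 6) hi=[] (size 0) -> median=6
Step 2: insert 1 -> lo=[1] (size 1, max 1) hi=[6] (size 1, min 6) -> median=3.5
Step 3: insert 13 -> lo=[1, 6] (size 2, max 6) hi=[13] (size 1, min 13) -> median=6
Step 4: insert 18 -> lo=[1, 6] (size 2, max 6) hi=[13, 18] (size 2, min 13) -> median=9.5
Step 5: insert 19 -> lo=[1, 6, 13] (size 3, max 13) hi=[18, 19] (size 2, min 18) -> median=13
Step 6: insert 44 -> lo=[1, 6, 13] (size 3, max 13) hi=[18, 19, 44] (size 3, min 18) -> median=15.5
Step 7: insert 29 -> lo=[1, 6, 13, 18] (size 4, max 18) hi=[19, 29, 44] (size 3, min 19) -> median=18

Answer: 18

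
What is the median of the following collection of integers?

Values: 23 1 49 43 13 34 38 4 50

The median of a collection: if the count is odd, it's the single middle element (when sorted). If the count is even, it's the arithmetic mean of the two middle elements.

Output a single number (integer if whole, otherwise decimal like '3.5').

Step 1: insert 23 -> lo=[23] (size 1, max 23) hi=[] (size 0) -> median=23
Step 2: insert 1 -> lo=[1] (size 1, max 1) hi=[23] (size 1, min 23) -> median=12
Step 3: insert 49 -> lo=[1, 23] (size 2, max 23) hi=[49] (size 1, min 49) -> median=23
Step 4: insert 43 -> lo=[1, 23] (size 2, max 23) hi=[43, 49] (size 2, min 43) -> median=33
Step 5: insert 13 -> lo=[1, 13, 23] (size 3, max 23) hi=[43, 49] (size 2, min 43) -> median=23
Step 6: insert 34 -> lo=[1, 13, 23] (size 3, max 23) hi=[34, 43, 49] (size 3, min 34) -> median=28.5
Step 7: insert 38 -> lo=[1, 13, 23, 34] (size 4, max 34) hi=[38, 43, 49] (size 3, min 38) -> median=34
Step 8: insert 4 -> lo=[1, 4, 13, 23] (size 4, max 23) hi=[34, 38, 43, 49] (size 4, min 34) -> median=28.5
Step 9: insert 50 -> lo=[1, 4, 13, 23, 34] (size 5, max 34) hi=[38, 43, 49, 50] (size 4, min 38) -> median=34

Answer: 34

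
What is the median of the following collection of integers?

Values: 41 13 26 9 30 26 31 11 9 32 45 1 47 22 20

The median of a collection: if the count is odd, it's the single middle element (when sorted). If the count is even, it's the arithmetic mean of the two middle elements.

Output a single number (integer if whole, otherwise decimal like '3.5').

Step 1: insert 41 -> lo=[41] (size 1, max 41) hi=[] (size 0) -> median=41
Step 2: insert 13 -> lo=[13] (size 1, max 13) hi=[41] (size 1, min 41) -> median=27
Step 3: insert 26 -> lo=[13, 26] (size 2, max 26) hi=[41] (size 1, min 41) -> median=26
Step 4: insert 9 -> lo=[9, 13] (size 2, max 13) hi=[26, 41] (size 2, min 26) -> median=19.5
Step 5: insert 30 -> lo=[9, 13, 26] (size 3, max 26) hi=[30, 41] (size 2, min 30) -> median=26
Step 6: insert 26 -> lo=[9, 13, 26] (size 3, max 26) hi=[26, 30, 41] (size 3, min 26) -> median=26
Step 7: insert 31 -> lo=[9, 13, 26, 26] (size 4, max 26) hi=[30, 31, 41] (size 3, min 30) -> median=26
Step 8: insert 11 -> lo=[9, 11, 13, 26] (size 4, max 26) hi=[26, 30, 31, 41] (size 4, min 26) -> median=26
Step 9: insert 9 -> lo=[9, 9, 11, 13, 26] (size 5, max 26) hi=[26, 30, 31, 41] (size 4, min 26) -> median=26
Step 10: insert 32 -> lo=[9, 9, 11, 13, 26] (size 5, max 26) hi=[26, 30, 31, 32, 41] (size 5, min 26) -> median=26
Step 11: insert 45 -> lo=[9, 9, 11, 13, 26, 26] (size 6, max 26) hi=[30, 31, 32, 41, 45] (size 5, min 30) -> median=26
Step 12: insert 1 -> lo=[1, 9, 9, 11, 13, 26] (size 6, max 26) hi=[26, 30, 31, 32, 41, 45] (size 6, min 26) -> median=26
Step 13: insert 47 -> lo=[1, 9, 9, 11, 13, 26, 26] (size 7, max 26) hi=[30, 31, 32, 41, 45, 47] (size 6, min 30) -> median=26
Step 14: insert 22 -> lo=[1, 9, 9, 11, 13, 22, 26] (size 7, max 26) hi=[26, 30, 31, 32, 41, 45, 47] (size 7, min 26) -> median=26
Step 15: insert 20 -> lo=[1, 9, 9, 11, 13, 20, 22, 26] (size 8, max 26) hi=[26, 30, 31, 32, 41, 45, 47] (size 7, min 26) -> median=26

Answer: 26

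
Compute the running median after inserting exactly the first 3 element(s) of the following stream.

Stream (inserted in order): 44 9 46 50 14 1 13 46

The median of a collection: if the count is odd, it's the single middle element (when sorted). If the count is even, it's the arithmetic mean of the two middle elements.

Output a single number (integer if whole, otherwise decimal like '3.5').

Answer: 44

Derivation:
Step 1: insert 44 -> lo=[44] (size 1, max 44) hi=[] (size 0) -> median=44
Step 2: insert 9 -> lo=[9] (size 1, max 9) hi=[44] (size 1, min 44) -> median=26.5
Step 3: insert 46 -> lo=[9, 44] (size 2, max 44) hi=[46] (size 1, min 46) -> median=44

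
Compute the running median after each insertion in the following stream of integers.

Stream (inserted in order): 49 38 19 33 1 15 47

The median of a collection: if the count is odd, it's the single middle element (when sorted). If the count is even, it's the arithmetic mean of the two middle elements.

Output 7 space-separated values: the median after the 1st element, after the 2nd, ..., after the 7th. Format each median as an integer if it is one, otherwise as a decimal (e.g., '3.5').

Step 1: insert 49 -> lo=[49] (size 1, max 49) hi=[] (size 0) -> median=49
Step 2: insert 38 -> lo=[38] (size 1, max 38) hi=[49] (size 1, min 49) -> median=43.5
Step 3: insert 19 -> lo=[19, 38] (size 2, max 38) hi=[49] (size 1, min 49) -> median=38
Step 4: insert 33 -> lo=[19, 33] (size 2, max 33) hi=[38, 49] (size 2, min 38) -> median=35.5
Step 5: insert 1 -> lo=[1, 19, 33] (size 3, max 33) hi=[38, 49] (size 2, min 38) -> median=33
Step 6: insert 15 -> lo=[1, 15, 19] (size 3, max 19) hi=[33, 38, 49] (size 3, min 33) -> median=26
Step 7: insert 47 -> lo=[1, 15, 19, 33] (size 4, max 33) hi=[38, 47, 49] (size 3, min 38) -> median=33

Answer: 49 43.5 38 35.5 33 26 33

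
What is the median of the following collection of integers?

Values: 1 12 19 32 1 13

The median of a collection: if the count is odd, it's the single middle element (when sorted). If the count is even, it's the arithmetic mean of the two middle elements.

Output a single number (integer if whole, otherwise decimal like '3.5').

Answer: 12.5

Derivation:
Step 1: insert 1 -> lo=[1] (size 1, max 1) hi=[] (size 0) -> median=1
Step 2: insert 12 -> lo=[1] (size 1, max 1) hi=[12] (size 1, min 12) -> median=6.5
Step 3: insert 19 -> lo=[1, 12] (size 2, max 12) hi=[19] (size 1, min 19) -> median=12
Step 4: insert 32 -> lo=[1, 12] (size 2, max 12) hi=[19, 32] (size 2, min 19) -> median=15.5
Step 5: insert 1 -> lo=[1, 1, 12] (size 3, max 12) hi=[19, 32] (size 2, min 19) -> median=12
Step 6: insert 13 -> lo=[1, 1, 12] (size 3, max 12) hi=[13, 19, 32] (size 3, min 13) -> median=12.5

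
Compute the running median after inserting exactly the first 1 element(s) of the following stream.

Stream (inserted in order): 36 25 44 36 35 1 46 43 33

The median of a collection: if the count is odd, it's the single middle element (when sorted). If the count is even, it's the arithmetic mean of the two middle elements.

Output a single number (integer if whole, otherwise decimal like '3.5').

Answer: 36

Derivation:
Step 1: insert 36 -> lo=[36] (size 1, max 36) hi=[] (size 0) -> median=36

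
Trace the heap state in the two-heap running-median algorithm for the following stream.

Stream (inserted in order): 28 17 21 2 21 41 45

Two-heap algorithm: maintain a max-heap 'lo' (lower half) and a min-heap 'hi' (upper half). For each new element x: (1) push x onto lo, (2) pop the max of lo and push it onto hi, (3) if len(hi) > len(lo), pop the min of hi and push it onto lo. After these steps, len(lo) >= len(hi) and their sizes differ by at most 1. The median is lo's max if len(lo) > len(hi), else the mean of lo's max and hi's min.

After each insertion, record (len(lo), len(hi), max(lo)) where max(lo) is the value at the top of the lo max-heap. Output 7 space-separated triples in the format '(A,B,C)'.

Answer: (1,0,28) (1,1,17) (2,1,21) (2,2,17) (3,2,21) (3,3,21) (4,3,21)

Derivation:
Step 1: insert 28 -> lo=[28] hi=[] -> (len(lo)=1, len(hi)=0, max(lo)=28)
Step 2: insert 17 -> lo=[17] hi=[28] -> (len(lo)=1, len(hi)=1, max(lo)=17)
Step 3: insert 21 -> lo=[17, 21] hi=[28] -> (len(lo)=2, len(hi)=1, max(lo)=21)
Step 4: insert 2 -> lo=[2, 17] hi=[21, 28] -> (len(lo)=2, len(hi)=2, max(lo)=17)
Step 5: insert 21 -> lo=[2, 17, 21] hi=[21, 28] -> (len(lo)=3, len(hi)=2, max(lo)=21)
Step 6: insert 41 -> lo=[2, 17, 21] hi=[21, 28, 41] -> (len(lo)=3, len(hi)=3, max(lo)=21)
Step 7: insert 45 -> lo=[2, 17, 21, 21] hi=[28, 41, 45] -> (len(lo)=4, len(hi)=3, max(lo)=21)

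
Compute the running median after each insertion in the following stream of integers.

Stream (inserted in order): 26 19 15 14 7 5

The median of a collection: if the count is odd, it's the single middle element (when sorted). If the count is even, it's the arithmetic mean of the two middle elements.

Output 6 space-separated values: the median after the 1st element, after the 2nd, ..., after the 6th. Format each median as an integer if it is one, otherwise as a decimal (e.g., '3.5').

Step 1: insert 26 -> lo=[26] (size 1, max 26) hi=[] (size 0) -> median=26
Step 2: insert 19 -> lo=[19] (size 1, max 19) hi=[26] (size 1, min 26) -> median=22.5
Step 3: insert 15 -> lo=[15, 19] (size 2, max 19) hi=[26] (size 1, min 26) -> median=19
Step 4: insert 14 -> lo=[14, 15] (size 2, max 15) hi=[19, 26] (size 2, min 19) -> median=17
Step 5: insert 7 -> lo=[7, 14, 15] (size 3, max 15) hi=[19, 26] (size 2, min 19) -> median=15
Step 6: insert 5 -> lo=[5, 7, 14] (size 3, max 14) hi=[15, 19, 26] (size 3, min 15) -> median=14.5

Answer: 26 22.5 19 17 15 14.5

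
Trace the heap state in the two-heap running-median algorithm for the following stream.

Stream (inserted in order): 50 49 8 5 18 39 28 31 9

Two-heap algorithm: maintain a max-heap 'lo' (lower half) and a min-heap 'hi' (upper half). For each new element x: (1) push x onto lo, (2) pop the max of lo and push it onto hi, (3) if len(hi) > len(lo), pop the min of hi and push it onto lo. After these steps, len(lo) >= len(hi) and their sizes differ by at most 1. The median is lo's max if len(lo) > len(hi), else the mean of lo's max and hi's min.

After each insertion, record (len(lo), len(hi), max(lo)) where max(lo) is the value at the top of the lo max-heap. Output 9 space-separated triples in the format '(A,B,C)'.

Answer: (1,0,50) (1,1,49) (2,1,49) (2,2,8) (3,2,18) (3,3,18) (4,3,28) (4,4,28) (5,4,28)

Derivation:
Step 1: insert 50 -> lo=[50] hi=[] -> (len(lo)=1, len(hi)=0, max(lo)=50)
Step 2: insert 49 -> lo=[49] hi=[50] -> (len(lo)=1, len(hi)=1, max(lo)=49)
Step 3: insert 8 -> lo=[8, 49] hi=[50] -> (len(lo)=2, len(hi)=1, max(lo)=49)
Step 4: insert 5 -> lo=[5, 8] hi=[49, 50] -> (len(lo)=2, len(hi)=2, max(lo)=8)
Step 5: insert 18 -> lo=[5, 8, 18] hi=[49, 50] -> (len(lo)=3, len(hi)=2, max(lo)=18)
Step 6: insert 39 -> lo=[5, 8, 18] hi=[39, 49, 50] -> (len(lo)=3, len(hi)=3, max(lo)=18)
Step 7: insert 28 -> lo=[5, 8, 18, 28] hi=[39, 49, 50] -> (len(lo)=4, len(hi)=3, max(lo)=28)
Step 8: insert 31 -> lo=[5, 8, 18, 28] hi=[31, 39, 49, 50] -> (len(lo)=4, len(hi)=4, max(lo)=28)
Step 9: insert 9 -> lo=[5, 8, 9, 18, 28] hi=[31, 39, 49, 50] -> (len(lo)=5, len(hi)=4, max(lo)=28)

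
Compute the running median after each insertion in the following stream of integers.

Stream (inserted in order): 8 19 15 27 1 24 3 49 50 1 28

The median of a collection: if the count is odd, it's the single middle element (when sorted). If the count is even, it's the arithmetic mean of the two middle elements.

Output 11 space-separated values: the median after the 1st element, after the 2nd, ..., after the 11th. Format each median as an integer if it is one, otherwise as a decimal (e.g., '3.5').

Answer: 8 13.5 15 17 15 17 15 17 19 17 19

Derivation:
Step 1: insert 8 -> lo=[8] (size 1, max 8) hi=[] (size 0) -> median=8
Step 2: insert 19 -> lo=[8] (size 1, max 8) hi=[19] (size 1, min 19) -> median=13.5
Step 3: insert 15 -> lo=[8, 15] (size 2, max 15) hi=[19] (size 1, min 19) -> median=15
Step 4: insert 27 -> lo=[8, 15] (size 2, max 15) hi=[19, 27] (size 2, min 19) -> median=17
Step 5: insert 1 -> lo=[1, 8, 15] (size 3, max 15) hi=[19, 27] (size 2, min 19) -> median=15
Step 6: insert 24 -> lo=[1, 8, 15] (size 3, max 15) hi=[19, 24, 27] (size 3, min 19) -> median=17
Step 7: insert 3 -> lo=[1, 3, 8, 15] (size 4, max 15) hi=[19, 24, 27] (size 3, min 19) -> median=15
Step 8: insert 49 -> lo=[1, 3, 8, 15] (size 4, max 15) hi=[19, 24, 27, 49] (size 4, min 19) -> median=17
Step 9: insert 50 -> lo=[1, 3, 8, 15, 19] (size 5, max 19) hi=[24, 27, 49, 50] (size 4, min 24) -> median=19
Step 10: insert 1 -> lo=[1, 1, 3, 8, 15] (size 5, max 15) hi=[19, 24, 27, 49, 50] (size 5, min 19) -> median=17
Step 11: insert 28 -> lo=[1, 1, 3, 8, 15, 19] (size 6, max 19) hi=[24, 27, 28, 49, 50] (size 5, min 24) -> median=19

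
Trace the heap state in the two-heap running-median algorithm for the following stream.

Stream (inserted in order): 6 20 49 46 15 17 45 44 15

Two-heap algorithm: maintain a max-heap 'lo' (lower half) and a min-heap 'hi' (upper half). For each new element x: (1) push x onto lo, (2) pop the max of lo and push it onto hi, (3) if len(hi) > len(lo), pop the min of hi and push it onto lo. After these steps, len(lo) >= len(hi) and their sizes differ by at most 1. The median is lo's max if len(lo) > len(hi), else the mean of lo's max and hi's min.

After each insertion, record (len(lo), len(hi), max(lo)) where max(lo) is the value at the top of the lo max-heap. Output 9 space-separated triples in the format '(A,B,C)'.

Step 1: insert 6 -> lo=[6] hi=[] -> (len(lo)=1, len(hi)=0, max(lo)=6)
Step 2: insert 20 -> lo=[6] hi=[20] -> (len(lo)=1, len(hi)=1, max(lo)=6)
Step 3: insert 49 -> lo=[6, 20] hi=[49] -> (len(lo)=2, len(hi)=1, max(lo)=20)
Step 4: insert 46 -> lo=[6, 20] hi=[46, 49] -> (len(lo)=2, len(hi)=2, max(lo)=20)
Step 5: insert 15 -> lo=[6, 15, 20] hi=[46, 49] -> (len(lo)=3, len(hi)=2, max(lo)=20)
Step 6: insert 17 -> lo=[6, 15, 17] hi=[20, 46, 49] -> (len(lo)=3, len(hi)=3, max(lo)=17)
Step 7: insert 45 -> lo=[6, 15, 17, 20] hi=[45, 46, 49] -> (len(lo)=4, len(hi)=3, max(lo)=20)
Step 8: insert 44 -> lo=[6, 15, 17, 20] hi=[44, 45, 46, 49] -> (len(lo)=4, len(hi)=4, max(lo)=20)
Step 9: insert 15 -> lo=[6, 15, 15, 17, 20] hi=[44, 45, 46, 49] -> (len(lo)=5, len(hi)=4, max(lo)=20)

Answer: (1,0,6) (1,1,6) (2,1,20) (2,2,20) (3,2,20) (3,3,17) (4,3,20) (4,4,20) (5,4,20)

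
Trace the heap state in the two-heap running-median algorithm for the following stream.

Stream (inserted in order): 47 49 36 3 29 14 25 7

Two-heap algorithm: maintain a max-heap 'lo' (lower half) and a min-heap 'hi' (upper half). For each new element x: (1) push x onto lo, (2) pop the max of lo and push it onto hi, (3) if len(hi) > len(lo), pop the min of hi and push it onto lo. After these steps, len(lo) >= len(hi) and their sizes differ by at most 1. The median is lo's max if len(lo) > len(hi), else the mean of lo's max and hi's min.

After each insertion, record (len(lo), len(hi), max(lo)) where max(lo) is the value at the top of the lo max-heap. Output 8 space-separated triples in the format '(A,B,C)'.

Step 1: insert 47 -> lo=[47] hi=[] -> (len(lo)=1, len(hi)=0, max(lo)=47)
Step 2: insert 49 -> lo=[47] hi=[49] -> (len(lo)=1, len(hi)=1, max(lo)=47)
Step 3: insert 36 -> lo=[36, 47] hi=[49] -> (len(lo)=2, len(hi)=1, max(lo)=47)
Step 4: insert 3 -> lo=[3, 36] hi=[47, 49] -> (len(lo)=2, len(hi)=2, max(lo)=36)
Step 5: insert 29 -> lo=[3, 29, 36] hi=[47, 49] -> (len(lo)=3, len(hi)=2, max(lo)=36)
Step 6: insert 14 -> lo=[3, 14, 29] hi=[36, 47, 49] -> (len(lo)=3, len(hi)=3, max(lo)=29)
Step 7: insert 25 -> lo=[3, 14, 25, 29] hi=[36, 47, 49] -> (len(lo)=4, len(hi)=3, max(lo)=29)
Step 8: insert 7 -> lo=[3, 7, 14, 25] hi=[29, 36, 47, 49] -> (len(lo)=4, len(hi)=4, max(lo)=25)

Answer: (1,0,47) (1,1,47) (2,1,47) (2,2,36) (3,2,36) (3,3,29) (4,3,29) (4,4,25)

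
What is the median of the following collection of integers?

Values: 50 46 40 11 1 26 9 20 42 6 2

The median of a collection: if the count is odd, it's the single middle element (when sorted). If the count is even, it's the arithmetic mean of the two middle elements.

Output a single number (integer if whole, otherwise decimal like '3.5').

Answer: 20

Derivation:
Step 1: insert 50 -> lo=[50] (size 1, max 50) hi=[] (size 0) -> median=50
Step 2: insert 46 -> lo=[46] (size 1, max 46) hi=[50] (size 1, min 50) -> median=48
Step 3: insert 40 -> lo=[40, 46] (size 2, max 46) hi=[50] (size 1, min 50) -> median=46
Step 4: insert 11 -> lo=[11, 40] (size 2, max 40) hi=[46, 50] (size 2, min 46) -> median=43
Step 5: insert 1 -> lo=[1, 11, 40] (size 3, max 40) hi=[46, 50] (size 2, min 46) -> median=40
Step 6: insert 26 -> lo=[1, 11, 26] (size 3, max 26) hi=[40, 46, 50] (size 3, min 40) -> median=33
Step 7: insert 9 -> lo=[1, 9, 11, 26] (size 4, max 26) hi=[40, 46, 50] (size 3, min 40) -> median=26
Step 8: insert 20 -> lo=[1, 9, 11, 20] (size 4, max 20) hi=[26, 40, 46, 50] (size 4, min 26) -> median=23
Step 9: insert 42 -> lo=[1, 9, 11, 20, 26] (size 5, max 26) hi=[40, 42, 46, 50] (size 4, min 40) -> median=26
Step 10: insert 6 -> lo=[1, 6, 9, 11, 20] (size 5, max 20) hi=[26, 40, 42, 46, 50] (size 5, min 26) -> median=23
Step 11: insert 2 -> lo=[1, 2, 6, 9, 11, 20] (size 6, max 20) hi=[26, 40, 42, 46, 50] (size 5, min 26) -> median=20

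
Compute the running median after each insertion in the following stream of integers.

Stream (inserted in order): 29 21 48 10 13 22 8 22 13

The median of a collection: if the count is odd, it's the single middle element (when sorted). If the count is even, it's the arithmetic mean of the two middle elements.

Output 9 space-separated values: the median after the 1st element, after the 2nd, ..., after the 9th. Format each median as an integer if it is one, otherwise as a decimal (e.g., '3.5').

Answer: 29 25 29 25 21 21.5 21 21.5 21

Derivation:
Step 1: insert 29 -> lo=[29] (size 1, max 29) hi=[] (size 0) -> median=29
Step 2: insert 21 -> lo=[21] (size 1, max 21) hi=[29] (size 1, min 29) -> median=25
Step 3: insert 48 -> lo=[21, 29] (size 2, max 29) hi=[48] (size 1, min 48) -> median=29
Step 4: insert 10 -> lo=[10, 21] (size 2, max 21) hi=[29, 48] (size 2, min 29) -> median=25
Step 5: insert 13 -> lo=[10, 13, 21] (size 3, max 21) hi=[29, 48] (size 2, min 29) -> median=21
Step 6: insert 22 -> lo=[10, 13, 21] (size 3, max 21) hi=[22, 29, 48] (size 3, min 22) -> median=21.5
Step 7: insert 8 -> lo=[8, 10, 13, 21] (size 4, max 21) hi=[22, 29, 48] (size 3, min 22) -> median=21
Step 8: insert 22 -> lo=[8, 10, 13, 21] (size 4, max 21) hi=[22, 22, 29, 48] (size 4, min 22) -> median=21.5
Step 9: insert 13 -> lo=[8, 10, 13, 13, 21] (size 5, max 21) hi=[22, 22, 29, 48] (size 4, min 22) -> median=21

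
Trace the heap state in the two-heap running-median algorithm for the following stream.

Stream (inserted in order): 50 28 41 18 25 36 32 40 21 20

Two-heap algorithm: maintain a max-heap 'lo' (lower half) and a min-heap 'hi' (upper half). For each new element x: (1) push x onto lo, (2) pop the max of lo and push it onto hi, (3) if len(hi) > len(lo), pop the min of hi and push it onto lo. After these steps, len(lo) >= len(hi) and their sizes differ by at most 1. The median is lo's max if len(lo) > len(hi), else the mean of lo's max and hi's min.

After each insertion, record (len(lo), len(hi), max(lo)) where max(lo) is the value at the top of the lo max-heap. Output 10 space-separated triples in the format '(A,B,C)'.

Step 1: insert 50 -> lo=[50] hi=[] -> (len(lo)=1, len(hi)=0, max(lo)=50)
Step 2: insert 28 -> lo=[28] hi=[50] -> (len(lo)=1, len(hi)=1, max(lo)=28)
Step 3: insert 41 -> lo=[28, 41] hi=[50] -> (len(lo)=2, len(hi)=1, max(lo)=41)
Step 4: insert 18 -> lo=[18, 28] hi=[41, 50] -> (len(lo)=2, len(hi)=2, max(lo)=28)
Step 5: insert 25 -> lo=[18, 25, 28] hi=[41, 50] -> (len(lo)=3, len(hi)=2, max(lo)=28)
Step 6: insert 36 -> lo=[18, 25, 28] hi=[36, 41, 50] -> (len(lo)=3, len(hi)=3, max(lo)=28)
Step 7: insert 32 -> lo=[18, 25, 28, 32] hi=[36, 41, 50] -> (len(lo)=4, len(hi)=3, max(lo)=32)
Step 8: insert 40 -> lo=[18, 25, 28, 32] hi=[36, 40, 41, 50] -> (len(lo)=4, len(hi)=4, max(lo)=32)
Step 9: insert 21 -> lo=[18, 21, 25, 28, 32] hi=[36, 40, 41, 50] -> (len(lo)=5, len(hi)=4, max(lo)=32)
Step 10: insert 20 -> lo=[18, 20, 21, 25, 28] hi=[32, 36, 40, 41, 50] -> (len(lo)=5, len(hi)=5, max(lo)=28)

Answer: (1,0,50) (1,1,28) (2,1,41) (2,2,28) (3,2,28) (3,3,28) (4,3,32) (4,4,32) (5,4,32) (5,5,28)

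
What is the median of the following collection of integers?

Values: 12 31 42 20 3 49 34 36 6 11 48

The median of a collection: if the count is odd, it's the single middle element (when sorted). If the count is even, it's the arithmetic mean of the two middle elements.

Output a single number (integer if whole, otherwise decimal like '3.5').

Answer: 31

Derivation:
Step 1: insert 12 -> lo=[12] (size 1, max 12) hi=[] (size 0) -> median=12
Step 2: insert 31 -> lo=[12] (size 1, max 12) hi=[31] (size 1, min 31) -> median=21.5
Step 3: insert 42 -> lo=[12, 31] (size 2, max 31) hi=[42] (size 1, min 42) -> median=31
Step 4: insert 20 -> lo=[12, 20] (size 2, max 20) hi=[31, 42] (size 2, min 31) -> median=25.5
Step 5: insert 3 -> lo=[3, 12, 20] (size 3, max 20) hi=[31, 42] (size 2, min 31) -> median=20
Step 6: insert 49 -> lo=[3, 12, 20] (size 3, max 20) hi=[31, 42, 49] (size 3, min 31) -> median=25.5
Step 7: insert 34 -> lo=[3, 12, 20, 31] (size 4, max 31) hi=[34, 42, 49] (size 3, min 34) -> median=31
Step 8: insert 36 -> lo=[3, 12, 20, 31] (size 4, max 31) hi=[34, 36, 42, 49] (size 4, min 34) -> median=32.5
Step 9: insert 6 -> lo=[3, 6, 12, 20, 31] (size 5, max 31) hi=[34, 36, 42, 49] (size 4, min 34) -> median=31
Step 10: insert 11 -> lo=[3, 6, 11, 12, 20] (size 5, max 20) hi=[31, 34, 36, 42, 49] (size 5, min 31) -> median=25.5
Step 11: insert 48 -> lo=[3, 6, 11, 12, 20, 31] (size 6, max 31) hi=[34, 36, 42, 48, 49] (size 5, min 34) -> median=31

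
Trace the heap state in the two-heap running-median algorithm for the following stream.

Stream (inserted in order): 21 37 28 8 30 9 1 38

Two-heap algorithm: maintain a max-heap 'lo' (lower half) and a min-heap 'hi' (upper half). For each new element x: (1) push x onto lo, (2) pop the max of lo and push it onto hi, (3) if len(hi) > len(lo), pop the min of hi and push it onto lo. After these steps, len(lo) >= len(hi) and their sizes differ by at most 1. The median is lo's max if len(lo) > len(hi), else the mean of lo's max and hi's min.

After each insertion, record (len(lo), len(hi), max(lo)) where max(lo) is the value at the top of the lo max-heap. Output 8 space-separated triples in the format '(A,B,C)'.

Step 1: insert 21 -> lo=[21] hi=[] -> (len(lo)=1, len(hi)=0, max(lo)=21)
Step 2: insert 37 -> lo=[21] hi=[37] -> (len(lo)=1, len(hi)=1, max(lo)=21)
Step 3: insert 28 -> lo=[21, 28] hi=[37] -> (len(lo)=2, len(hi)=1, max(lo)=28)
Step 4: insert 8 -> lo=[8, 21] hi=[28, 37] -> (len(lo)=2, len(hi)=2, max(lo)=21)
Step 5: insert 30 -> lo=[8, 21, 28] hi=[30, 37] -> (len(lo)=3, len(hi)=2, max(lo)=28)
Step 6: insert 9 -> lo=[8, 9, 21] hi=[28, 30, 37] -> (len(lo)=3, len(hi)=3, max(lo)=21)
Step 7: insert 1 -> lo=[1, 8, 9, 21] hi=[28, 30, 37] -> (len(lo)=4, len(hi)=3, max(lo)=21)
Step 8: insert 38 -> lo=[1, 8, 9, 21] hi=[28, 30, 37, 38] -> (len(lo)=4, len(hi)=4, max(lo)=21)

Answer: (1,0,21) (1,1,21) (2,1,28) (2,2,21) (3,2,28) (3,3,21) (4,3,21) (4,4,21)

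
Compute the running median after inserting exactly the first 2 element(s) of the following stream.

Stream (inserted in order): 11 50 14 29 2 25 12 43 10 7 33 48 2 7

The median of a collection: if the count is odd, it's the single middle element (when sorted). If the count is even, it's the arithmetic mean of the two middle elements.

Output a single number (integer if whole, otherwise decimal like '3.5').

Step 1: insert 11 -> lo=[11] (size 1, max 11) hi=[] (size 0) -> median=11
Step 2: insert 50 -> lo=[11] (size 1, max 11) hi=[50] (size 1, min 50) -> median=30.5

Answer: 30.5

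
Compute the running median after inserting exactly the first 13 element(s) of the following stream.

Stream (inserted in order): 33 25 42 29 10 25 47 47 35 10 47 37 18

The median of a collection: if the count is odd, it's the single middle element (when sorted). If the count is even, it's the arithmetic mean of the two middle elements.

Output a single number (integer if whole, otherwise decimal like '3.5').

Step 1: insert 33 -> lo=[33] (size 1, max 33) hi=[] (size 0) -> median=33
Step 2: insert 25 -> lo=[25] (size 1, max 25) hi=[33] (size 1, min 33) -> median=29
Step 3: insert 42 -> lo=[25, 33] (size 2, max 33) hi=[42] (size 1, min 42) -> median=33
Step 4: insert 29 -> lo=[25, 29] (size 2, max 29) hi=[33, 42] (size 2, min 33) -> median=31
Step 5: insert 10 -> lo=[10, 25, 29] (size 3, max 29) hi=[33, 42] (size 2, min 33) -> median=29
Step 6: insert 25 -> lo=[10, 25, 25] (size 3, max 25) hi=[29, 33, 42] (size 3, min 29) -> median=27
Step 7: insert 47 -> lo=[10, 25, 25, 29] (size 4, max 29) hi=[33, 42, 47] (size 3, min 33) -> median=29
Step 8: insert 47 -> lo=[10, 25, 25, 29] (size 4, max 29) hi=[33, 42, 47, 47] (size 4, min 33) -> median=31
Step 9: insert 35 -> lo=[10, 25, 25, 29, 33] (size 5, max 33) hi=[35, 42, 47, 47] (size 4, min 35) -> median=33
Step 10: insert 10 -> lo=[10, 10, 25, 25, 29] (size 5, max 29) hi=[33, 35, 42, 47, 47] (size 5, min 33) -> median=31
Step 11: insert 47 -> lo=[10, 10, 25, 25, 29, 33] (size 6, max 33) hi=[35, 42, 47, 47, 47] (size 5, min 35) -> median=33
Step 12: insert 37 -> lo=[10, 10, 25, 25, 29, 33] (size 6, max 33) hi=[35, 37, 42, 47, 47, 47] (size 6, min 35) -> median=34
Step 13: insert 18 -> lo=[10, 10, 18, 25, 25, 29, 33] (size 7, max 33) hi=[35, 37, 42, 47, 47, 47] (size 6, min 35) -> median=33

Answer: 33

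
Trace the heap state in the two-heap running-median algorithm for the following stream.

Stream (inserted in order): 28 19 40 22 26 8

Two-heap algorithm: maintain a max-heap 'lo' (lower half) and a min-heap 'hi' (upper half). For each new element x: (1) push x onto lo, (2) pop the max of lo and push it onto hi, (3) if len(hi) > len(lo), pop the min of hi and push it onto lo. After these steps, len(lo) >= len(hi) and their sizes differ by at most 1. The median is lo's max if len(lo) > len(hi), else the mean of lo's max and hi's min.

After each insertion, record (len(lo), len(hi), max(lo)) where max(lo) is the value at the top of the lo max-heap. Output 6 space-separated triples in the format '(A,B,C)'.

Step 1: insert 28 -> lo=[28] hi=[] -> (len(lo)=1, len(hi)=0, max(lo)=28)
Step 2: insert 19 -> lo=[19] hi=[28] -> (len(lo)=1, len(hi)=1, max(lo)=19)
Step 3: insert 40 -> lo=[19, 28] hi=[40] -> (len(lo)=2, len(hi)=1, max(lo)=28)
Step 4: insert 22 -> lo=[19, 22] hi=[28, 40] -> (len(lo)=2, len(hi)=2, max(lo)=22)
Step 5: insert 26 -> lo=[19, 22, 26] hi=[28, 40] -> (len(lo)=3, len(hi)=2, max(lo)=26)
Step 6: insert 8 -> lo=[8, 19, 22] hi=[26, 28, 40] -> (len(lo)=3, len(hi)=3, max(lo)=22)

Answer: (1,0,28) (1,1,19) (2,1,28) (2,2,22) (3,2,26) (3,3,22)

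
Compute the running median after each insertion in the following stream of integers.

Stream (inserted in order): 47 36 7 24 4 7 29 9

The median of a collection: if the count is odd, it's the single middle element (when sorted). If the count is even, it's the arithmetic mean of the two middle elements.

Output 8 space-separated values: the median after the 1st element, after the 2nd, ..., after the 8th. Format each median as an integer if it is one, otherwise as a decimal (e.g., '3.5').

Step 1: insert 47 -> lo=[47] (size 1, max 47) hi=[] (size 0) -> median=47
Step 2: insert 36 -> lo=[36] (size 1, max 36) hi=[47] (size 1, min 47) -> median=41.5
Step 3: insert 7 -> lo=[7, 36] (size 2, max 36) hi=[47] (size 1, min 47) -> median=36
Step 4: insert 24 -> lo=[7, 24] (size 2, max 24) hi=[36, 47] (size 2, min 36) -> median=30
Step 5: insert 4 -> lo=[4, 7, 24] (size 3, max 24) hi=[36, 47] (size 2, min 36) -> median=24
Step 6: insert 7 -> lo=[4, 7, 7] (size 3, max 7) hi=[24, 36, 47] (size 3, min 24) -> median=15.5
Step 7: insert 29 -> lo=[4, 7, 7, 24] (size 4, max 24) hi=[29, 36, 47] (size 3, min 29) -> median=24
Step 8: insert 9 -> lo=[4, 7, 7, 9] (size 4, max 9) hi=[24, 29, 36, 47] (size 4, min 24) -> median=16.5

Answer: 47 41.5 36 30 24 15.5 24 16.5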